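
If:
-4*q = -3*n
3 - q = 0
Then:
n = 4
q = 3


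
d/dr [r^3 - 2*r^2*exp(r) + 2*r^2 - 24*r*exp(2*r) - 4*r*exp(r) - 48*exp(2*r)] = -2*r^2*exp(r) + 3*r^2 - 48*r*exp(2*r) - 8*r*exp(r) + 4*r - 120*exp(2*r) - 4*exp(r)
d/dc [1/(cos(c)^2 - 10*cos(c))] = 2*(cos(c) - 5)*sin(c)/((cos(c) - 10)^2*cos(c)^2)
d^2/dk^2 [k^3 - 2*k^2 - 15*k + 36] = 6*k - 4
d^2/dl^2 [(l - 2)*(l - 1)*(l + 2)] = 6*l - 2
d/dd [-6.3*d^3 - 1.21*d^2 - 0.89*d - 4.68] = -18.9*d^2 - 2.42*d - 0.89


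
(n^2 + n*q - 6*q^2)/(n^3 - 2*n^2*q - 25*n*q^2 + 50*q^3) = (-n - 3*q)/(-n^2 + 25*q^2)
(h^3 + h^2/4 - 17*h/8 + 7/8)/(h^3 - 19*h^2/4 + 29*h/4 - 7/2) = (8*h^2 + 10*h - 7)/(2*(4*h^2 - 15*h + 14))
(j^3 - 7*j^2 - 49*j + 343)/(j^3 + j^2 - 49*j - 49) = (j - 7)/(j + 1)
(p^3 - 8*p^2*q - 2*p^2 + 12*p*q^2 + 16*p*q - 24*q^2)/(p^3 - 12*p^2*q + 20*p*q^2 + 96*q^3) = (p^2 - 2*p*q - 2*p + 4*q)/(p^2 - 6*p*q - 16*q^2)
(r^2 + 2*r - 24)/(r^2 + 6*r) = (r - 4)/r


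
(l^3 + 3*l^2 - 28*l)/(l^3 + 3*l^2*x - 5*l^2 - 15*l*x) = (l^2 + 3*l - 28)/(l^2 + 3*l*x - 5*l - 15*x)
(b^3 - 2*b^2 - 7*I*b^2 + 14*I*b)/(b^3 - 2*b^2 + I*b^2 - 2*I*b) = (b - 7*I)/(b + I)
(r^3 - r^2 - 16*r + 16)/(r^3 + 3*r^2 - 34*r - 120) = (r^2 - 5*r + 4)/(r^2 - r - 30)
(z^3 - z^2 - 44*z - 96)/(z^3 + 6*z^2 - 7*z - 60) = (z^2 - 5*z - 24)/(z^2 + 2*z - 15)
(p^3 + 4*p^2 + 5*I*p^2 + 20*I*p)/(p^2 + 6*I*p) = (p^2 + p*(4 + 5*I) + 20*I)/(p + 6*I)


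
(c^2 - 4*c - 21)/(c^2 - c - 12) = (c - 7)/(c - 4)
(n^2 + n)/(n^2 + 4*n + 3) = n/(n + 3)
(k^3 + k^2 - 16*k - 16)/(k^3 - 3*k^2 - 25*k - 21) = (k^2 - 16)/(k^2 - 4*k - 21)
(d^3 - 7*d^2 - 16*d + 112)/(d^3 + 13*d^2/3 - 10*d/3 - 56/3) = 3*(d^2 - 11*d + 28)/(3*d^2 + d - 14)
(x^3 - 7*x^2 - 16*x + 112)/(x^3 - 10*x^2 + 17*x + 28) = (x + 4)/(x + 1)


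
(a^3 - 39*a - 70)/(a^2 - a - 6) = (a^2 - 2*a - 35)/(a - 3)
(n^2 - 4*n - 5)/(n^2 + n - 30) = (n + 1)/(n + 6)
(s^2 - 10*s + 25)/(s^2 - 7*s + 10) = (s - 5)/(s - 2)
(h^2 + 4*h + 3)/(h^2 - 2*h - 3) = (h + 3)/(h - 3)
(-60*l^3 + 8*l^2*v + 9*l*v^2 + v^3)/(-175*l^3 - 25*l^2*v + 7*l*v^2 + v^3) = (-12*l^2 + 4*l*v + v^2)/(-35*l^2 + 2*l*v + v^2)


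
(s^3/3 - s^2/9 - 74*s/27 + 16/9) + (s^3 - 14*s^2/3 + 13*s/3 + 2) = 4*s^3/3 - 43*s^2/9 + 43*s/27 + 34/9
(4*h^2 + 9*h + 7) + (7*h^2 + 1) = 11*h^2 + 9*h + 8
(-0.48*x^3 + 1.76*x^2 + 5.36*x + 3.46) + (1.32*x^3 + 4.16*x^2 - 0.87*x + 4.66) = 0.84*x^3 + 5.92*x^2 + 4.49*x + 8.12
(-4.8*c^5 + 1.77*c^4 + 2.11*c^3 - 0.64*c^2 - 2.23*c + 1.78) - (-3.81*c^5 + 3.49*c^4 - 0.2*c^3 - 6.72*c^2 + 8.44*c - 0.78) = -0.99*c^5 - 1.72*c^4 + 2.31*c^3 + 6.08*c^2 - 10.67*c + 2.56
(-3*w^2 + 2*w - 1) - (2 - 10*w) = -3*w^2 + 12*w - 3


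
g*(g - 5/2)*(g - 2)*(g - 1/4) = g^4 - 19*g^3/4 + 49*g^2/8 - 5*g/4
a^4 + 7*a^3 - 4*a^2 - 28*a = a*(a - 2)*(a + 2)*(a + 7)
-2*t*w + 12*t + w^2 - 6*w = (-2*t + w)*(w - 6)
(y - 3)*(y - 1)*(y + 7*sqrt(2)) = y^3 - 4*y^2 + 7*sqrt(2)*y^2 - 28*sqrt(2)*y + 3*y + 21*sqrt(2)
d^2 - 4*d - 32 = (d - 8)*(d + 4)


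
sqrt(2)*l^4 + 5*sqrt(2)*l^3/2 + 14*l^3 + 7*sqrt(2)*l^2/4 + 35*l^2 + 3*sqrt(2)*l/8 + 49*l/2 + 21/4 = (l + 1/2)*(l + 3/2)*(l + 7*sqrt(2))*(sqrt(2)*l + sqrt(2)/2)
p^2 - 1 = (p - 1)*(p + 1)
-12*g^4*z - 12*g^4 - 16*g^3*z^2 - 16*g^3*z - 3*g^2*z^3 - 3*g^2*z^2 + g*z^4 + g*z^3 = (-6*g + z)*(g + z)*(2*g + z)*(g*z + g)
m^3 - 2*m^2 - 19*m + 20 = (m - 5)*(m - 1)*(m + 4)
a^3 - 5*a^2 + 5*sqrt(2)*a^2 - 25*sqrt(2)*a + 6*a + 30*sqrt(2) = (a - 3)*(a - 2)*(a + 5*sqrt(2))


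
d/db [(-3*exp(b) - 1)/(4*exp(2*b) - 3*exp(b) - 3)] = ((3*exp(b) + 1)*(8*exp(b) - 3) - 12*exp(2*b) + 9*exp(b) + 9)*exp(b)/(-4*exp(2*b) + 3*exp(b) + 3)^2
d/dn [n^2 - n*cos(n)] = n*sin(n) + 2*n - cos(n)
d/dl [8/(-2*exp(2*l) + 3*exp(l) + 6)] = (32*exp(l) - 24)*exp(l)/(-2*exp(2*l) + 3*exp(l) + 6)^2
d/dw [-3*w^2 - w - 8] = -6*w - 1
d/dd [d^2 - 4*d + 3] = 2*d - 4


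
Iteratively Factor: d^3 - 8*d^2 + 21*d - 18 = (d - 3)*(d^2 - 5*d + 6) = (d - 3)*(d - 2)*(d - 3)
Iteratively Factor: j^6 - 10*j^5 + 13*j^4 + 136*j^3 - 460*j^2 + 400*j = (j - 2)*(j^5 - 8*j^4 - 3*j^3 + 130*j^2 - 200*j) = (j - 2)*(j + 4)*(j^4 - 12*j^3 + 45*j^2 - 50*j) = (j - 2)^2*(j + 4)*(j^3 - 10*j^2 + 25*j) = (j - 5)*(j - 2)^2*(j + 4)*(j^2 - 5*j) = j*(j - 5)*(j - 2)^2*(j + 4)*(j - 5)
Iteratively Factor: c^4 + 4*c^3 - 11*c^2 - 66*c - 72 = (c + 2)*(c^3 + 2*c^2 - 15*c - 36) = (c - 4)*(c + 2)*(c^2 + 6*c + 9) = (c - 4)*(c + 2)*(c + 3)*(c + 3)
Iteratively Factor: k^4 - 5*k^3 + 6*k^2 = (k - 2)*(k^3 - 3*k^2) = (k - 3)*(k - 2)*(k^2) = k*(k - 3)*(k - 2)*(k)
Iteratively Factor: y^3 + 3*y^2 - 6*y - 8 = (y + 4)*(y^2 - y - 2) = (y - 2)*(y + 4)*(y + 1)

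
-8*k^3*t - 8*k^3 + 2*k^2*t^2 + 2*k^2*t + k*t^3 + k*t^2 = (-2*k + t)*(4*k + t)*(k*t + k)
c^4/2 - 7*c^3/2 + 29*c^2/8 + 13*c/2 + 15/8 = (c/2 + 1/4)*(c - 5)*(c - 3)*(c + 1/2)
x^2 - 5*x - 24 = (x - 8)*(x + 3)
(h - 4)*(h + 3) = h^2 - h - 12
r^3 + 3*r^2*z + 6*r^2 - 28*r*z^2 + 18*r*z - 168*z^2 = (r + 6)*(r - 4*z)*(r + 7*z)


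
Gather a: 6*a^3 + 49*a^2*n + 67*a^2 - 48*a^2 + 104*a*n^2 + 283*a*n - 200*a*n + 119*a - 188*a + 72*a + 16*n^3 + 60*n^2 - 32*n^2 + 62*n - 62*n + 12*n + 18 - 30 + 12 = 6*a^3 + a^2*(49*n + 19) + a*(104*n^2 + 83*n + 3) + 16*n^3 + 28*n^2 + 12*n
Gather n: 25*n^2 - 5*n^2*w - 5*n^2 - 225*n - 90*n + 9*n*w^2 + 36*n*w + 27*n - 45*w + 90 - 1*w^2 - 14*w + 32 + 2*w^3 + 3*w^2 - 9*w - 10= n^2*(20 - 5*w) + n*(9*w^2 + 36*w - 288) + 2*w^3 + 2*w^2 - 68*w + 112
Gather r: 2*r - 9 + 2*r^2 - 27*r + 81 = 2*r^2 - 25*r + 72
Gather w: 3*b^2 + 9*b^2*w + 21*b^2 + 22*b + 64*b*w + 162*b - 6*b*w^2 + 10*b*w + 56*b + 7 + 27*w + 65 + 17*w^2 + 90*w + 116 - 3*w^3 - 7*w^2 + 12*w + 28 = 24*b^2 + 240*b - 3*w^3 + w^2*(10 - 6*b) + w*(9*b^2 + 74*b + 129) + 216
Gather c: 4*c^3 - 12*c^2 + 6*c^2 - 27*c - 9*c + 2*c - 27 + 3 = 4*c^3 - 6*c^2 - 34*c - 24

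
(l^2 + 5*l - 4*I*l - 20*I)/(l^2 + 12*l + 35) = (l - 4*I)/(l + 7)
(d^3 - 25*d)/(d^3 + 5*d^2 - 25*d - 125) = d/(d + 5)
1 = 1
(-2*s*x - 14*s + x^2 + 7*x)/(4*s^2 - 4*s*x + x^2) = (x + 7)/(-2*s + x)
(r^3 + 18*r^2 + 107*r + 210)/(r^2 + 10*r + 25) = (r^2 + 13*r + 42)/(r + 5)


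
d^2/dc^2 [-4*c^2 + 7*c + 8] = -8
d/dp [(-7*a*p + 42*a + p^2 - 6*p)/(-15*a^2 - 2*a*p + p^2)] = (-2*(a - p)*(7*a*p - 42*a - p^2 + 6*p) + (7*a - 2*p + 6)*(15*a^2 + 2*a*p - p^2))/(15*a^2 + 2*a*p - p^2)^2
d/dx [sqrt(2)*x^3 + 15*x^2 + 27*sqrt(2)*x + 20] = 3*sqrt(2)*x^2 + 30*x + 27*sqrt(2)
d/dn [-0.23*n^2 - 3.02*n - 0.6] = -0.46*n - 3.02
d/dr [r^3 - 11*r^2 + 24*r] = 3*r^2 - 22*r + 24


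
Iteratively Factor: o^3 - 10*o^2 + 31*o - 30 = (o - 2)*(o^2 - 8*o + 15) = (o - 3)*(o - 2)*(o - 5)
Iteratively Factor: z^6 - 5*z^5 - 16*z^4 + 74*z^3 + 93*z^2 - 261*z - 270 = (z + 2)*(z^5 - 7*z^4 - 2*z^3 + 78*z^2 - 63*z - 135) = (z + 2)*(z + 3)*(z^4 - 10*z^3 + 28*z^2 - 6*z - 45) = (z - 5)*(z + 2)*(z + 3)*(z^3 - 5*z^2 + 3*z + 9) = (z - 5)*(z + 1)*(z + 2)*(z + 3)*(z^2 - 6*z + 9) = (z - 5)*(z - 3)*(z + 1)*(z + 2)*(z + 3)*(z - 3)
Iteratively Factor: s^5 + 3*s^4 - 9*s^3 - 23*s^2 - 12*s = (s - 3)*(s^4 + 6*s^3 + 9*s^2 + 4*s) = (s - 3)*(s + 1)*(s^3 + 5*s^2 + 4*s) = (s - 3)*(s + 1)^2*(s^2 + 4*s) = s*(s - 3)*(s + 1)^2*(s + 4)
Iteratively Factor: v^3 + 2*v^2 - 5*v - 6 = (v + 3)*(v^2 - v - 2) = (v - 2)*(v + 3)*(v + 1)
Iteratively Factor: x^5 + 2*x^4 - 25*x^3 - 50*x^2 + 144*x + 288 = (x + 4)*(x^4 - 2*x^3 - 17*x^2 + 18*x + 72) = (x - 4)*(x + 4)*(x^3 + 2*x^2 - 9*x - 18) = (x - 4)*(x + 3)*(x + 4)*(x^2 - x - 6) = (x - 4)*(x + 2)*(x + 3)*(x + 4)*(x - 3)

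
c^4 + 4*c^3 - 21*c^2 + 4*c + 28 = (c - 2)^2*(c + 1)*(c + 7)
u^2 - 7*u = u*(u - 7)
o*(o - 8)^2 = o^3 - 16*o^2 + 64*o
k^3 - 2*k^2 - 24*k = k*(k - 6)*(k + 4)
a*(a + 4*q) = a^2 + 4*a*q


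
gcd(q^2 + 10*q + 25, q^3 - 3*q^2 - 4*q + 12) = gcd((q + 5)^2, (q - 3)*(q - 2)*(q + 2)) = 1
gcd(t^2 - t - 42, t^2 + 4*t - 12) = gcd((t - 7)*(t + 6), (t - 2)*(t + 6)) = t + 6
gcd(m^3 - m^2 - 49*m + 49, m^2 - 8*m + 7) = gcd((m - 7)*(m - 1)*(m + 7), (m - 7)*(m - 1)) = m^2 - 8*m + 7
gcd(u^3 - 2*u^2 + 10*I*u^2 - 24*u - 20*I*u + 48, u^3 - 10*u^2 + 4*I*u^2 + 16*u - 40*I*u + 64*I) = u^2 + u*(-2 + 4*I) - 8*I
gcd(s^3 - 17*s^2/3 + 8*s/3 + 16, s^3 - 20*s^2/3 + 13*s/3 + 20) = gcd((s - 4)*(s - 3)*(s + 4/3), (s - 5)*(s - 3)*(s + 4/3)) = s^2 - 5*s/3 - 4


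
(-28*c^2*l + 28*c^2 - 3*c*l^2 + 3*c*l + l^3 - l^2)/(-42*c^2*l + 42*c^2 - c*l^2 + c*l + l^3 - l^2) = (4*c + l)/(6*c + l)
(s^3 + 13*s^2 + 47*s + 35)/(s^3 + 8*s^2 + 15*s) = (s^2 + 8*s + 7)/(s*(s + 3))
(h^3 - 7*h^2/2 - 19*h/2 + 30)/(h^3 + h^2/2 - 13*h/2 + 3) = (2*h^2 - 13*h + 20)/(2*h^2 - 5*h + 2)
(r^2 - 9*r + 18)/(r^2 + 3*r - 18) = (r - 6)/(r + 6)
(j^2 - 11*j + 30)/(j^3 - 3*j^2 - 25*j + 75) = (j - 6)/(j^2 + 2*j - 15)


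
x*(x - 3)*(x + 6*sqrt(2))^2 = x^4 - 3*x^3 + 12*sqrt(2)*x^3 - 36*sqrt(2)*x^2 + 72*x^2 - 216*x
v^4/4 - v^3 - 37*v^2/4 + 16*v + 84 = (v/4 + 1)*(v - 7)*(v - 4)*(v + 3)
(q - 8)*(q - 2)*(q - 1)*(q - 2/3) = q^4 - 35*q^3/3 + 100*q^2/3 - 100*q/3 + 32/3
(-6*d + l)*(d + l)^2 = -6*d^3 - 11*d^2*l - 4*d*l^2 + l^3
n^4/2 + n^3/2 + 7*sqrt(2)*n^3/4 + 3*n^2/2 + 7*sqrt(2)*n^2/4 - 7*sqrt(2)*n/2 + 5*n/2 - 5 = (n/2 + 1)*(n - 1)*(n + sqrt(2))*(n + 5*sqrt(2)/2)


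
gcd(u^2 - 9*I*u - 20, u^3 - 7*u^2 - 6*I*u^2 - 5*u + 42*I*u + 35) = u - 5*I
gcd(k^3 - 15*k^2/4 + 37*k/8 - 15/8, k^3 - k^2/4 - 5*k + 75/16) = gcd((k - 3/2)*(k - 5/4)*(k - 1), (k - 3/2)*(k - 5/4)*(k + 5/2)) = k^2 - 11*k/4 + 15/8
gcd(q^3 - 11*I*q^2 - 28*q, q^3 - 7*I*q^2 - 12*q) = q^2 - 4*I*q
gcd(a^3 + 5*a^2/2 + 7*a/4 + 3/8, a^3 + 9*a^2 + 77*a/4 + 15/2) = a + 1/2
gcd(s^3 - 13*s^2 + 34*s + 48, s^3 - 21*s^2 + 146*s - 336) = s^2 - 14*s + 48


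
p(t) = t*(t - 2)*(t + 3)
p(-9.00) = -594.00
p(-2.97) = 0.44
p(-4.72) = -54.56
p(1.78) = -1.87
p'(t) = t*(t - 2) + t*(t + 3) + (t - 2)*(t + 3) = 3*t^2 + 2*t - 6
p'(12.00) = 450.00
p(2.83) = 13.69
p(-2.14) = 7.62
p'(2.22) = 13.23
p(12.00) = 1800.00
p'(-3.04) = 15.64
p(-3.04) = -0.61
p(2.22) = 2.55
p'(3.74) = 43.44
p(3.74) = 43.86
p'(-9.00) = 219.00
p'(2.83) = 23.69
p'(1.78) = 7.07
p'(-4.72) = 51.40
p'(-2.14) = 3.46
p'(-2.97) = 14.52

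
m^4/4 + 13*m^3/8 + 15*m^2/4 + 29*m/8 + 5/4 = (m/2 + 1/2)*(m/2 + 1)*(m + 1)*(m + 5/2)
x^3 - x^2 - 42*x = x*(x - 7)*(x + 6)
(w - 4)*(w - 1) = w^2 - 5*w + 4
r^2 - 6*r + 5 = (r - 5)*(r - 1)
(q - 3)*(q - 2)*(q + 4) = q^3 - q^2 - 14*q + 24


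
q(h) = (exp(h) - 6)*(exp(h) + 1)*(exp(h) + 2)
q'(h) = (exp(h) - 6)*(exp(h) + 1)*exp(h) + (exp(h) - 6)*(exp(h) + 2)*exp(h) + (exp(h) + 1)*(exp(h) + 2)*exp(h)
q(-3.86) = -12.34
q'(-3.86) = -0.34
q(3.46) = 28650.93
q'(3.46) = 90043.89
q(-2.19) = -13.83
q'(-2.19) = -1.86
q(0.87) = -53.68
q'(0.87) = -31.58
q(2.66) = 2068.04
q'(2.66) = 7310.75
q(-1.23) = -16.91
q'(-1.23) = -5.11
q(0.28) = -36.11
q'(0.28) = -24.73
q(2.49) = 1113.20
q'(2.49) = 4197.99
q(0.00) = -30.00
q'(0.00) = -19.00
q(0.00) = -30.00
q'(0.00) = -19.00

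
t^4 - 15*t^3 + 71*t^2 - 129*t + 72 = (t - 8)*(t - 3)^2*(t - 1)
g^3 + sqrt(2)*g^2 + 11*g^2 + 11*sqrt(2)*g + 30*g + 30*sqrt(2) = (g + 5)*(g + 6)*(g + sqrt(2))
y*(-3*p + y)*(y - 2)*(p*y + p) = -3*p^2*y^3 + 3*p^2*y^2 + 6*p^2*y + p*y^4 - p*y^3 - 2*p*y^2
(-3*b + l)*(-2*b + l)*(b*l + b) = 6*b^3*l + 6*b^3 - 5*b^2*l^2 - 5*b^2*l + b*l^3 + b*l^2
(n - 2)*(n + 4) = n^2 + 2*n - 8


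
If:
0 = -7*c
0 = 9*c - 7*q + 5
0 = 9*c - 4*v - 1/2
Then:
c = 0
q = 5/7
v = -1/8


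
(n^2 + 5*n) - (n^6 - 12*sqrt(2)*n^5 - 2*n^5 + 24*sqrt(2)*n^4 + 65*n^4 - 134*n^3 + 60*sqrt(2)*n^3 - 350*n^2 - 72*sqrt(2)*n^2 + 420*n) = -n^6 + 2*n^5 + 12*sqrt(2)*n^5 - 65*n^4 - 24*sqrt(2)*n^4 - 60*sqrt(2)*n^3 + 134*n^3 + 72*sqrt(2)*n^2 + 351*n^2 - 415*n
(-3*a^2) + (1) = 1 - 3*a^2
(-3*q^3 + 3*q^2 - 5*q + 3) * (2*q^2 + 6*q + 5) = -6*q^5 - 12*q^4 - 7*q^3 - 9*q^2 - 7*q + 15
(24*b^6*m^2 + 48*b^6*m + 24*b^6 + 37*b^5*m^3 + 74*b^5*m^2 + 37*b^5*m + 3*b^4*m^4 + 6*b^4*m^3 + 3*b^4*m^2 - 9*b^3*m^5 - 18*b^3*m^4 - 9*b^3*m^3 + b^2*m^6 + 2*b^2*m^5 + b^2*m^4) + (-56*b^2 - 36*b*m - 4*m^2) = 24*b^6*m^2 + 48*b^6*m + 24*b^6 + 37*b^5*m^3 + 74*b^5*m^2 + 37*b^5*m + 3*b^4*m^4 + 6*b^4*m^3 + 3*b^4*m^2 - 9*b^3*m^5 - 18*b^3*m^4 - 9*b^3*m^3 + b^2*m^6 + 2*b^2*m^5 + b^2*m^4 - 56*b^2 - 36*b*m - 4*m^2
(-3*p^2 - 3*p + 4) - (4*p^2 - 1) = -7*p^2 - 3*p + 5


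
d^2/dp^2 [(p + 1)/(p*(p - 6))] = 2*(p^3 + 3*p^2 - 18*p + 36)/(p^3*(p^3 - 18*p^2 + 108*p - 216))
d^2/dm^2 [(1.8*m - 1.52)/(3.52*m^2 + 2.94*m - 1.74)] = ((0.116800000000001 - 38.016*m)*(3.52*m^2 + 2.94*m - 1.74) + (1.8*m - 1.52)*(7.04*m + 2.94)*(14.08*m + 5.88))/(3.52*m^2 + 2.94*m - 1.74)^3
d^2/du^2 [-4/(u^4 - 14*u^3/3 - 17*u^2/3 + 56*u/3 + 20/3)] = 24*((18*u^2 - 42*u - 17)*(3*u^4 - 14*u^3 - 17*u^2 + 56*u + 20) - 4*(6*u^3 - 21*u^2 - 17*u + 28)^2)/(3*u^4 - 14*u^3 - 17*u^2 + 56*u + 20)^3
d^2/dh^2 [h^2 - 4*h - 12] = 2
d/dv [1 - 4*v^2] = -8*v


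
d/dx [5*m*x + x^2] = 5*m + 2*x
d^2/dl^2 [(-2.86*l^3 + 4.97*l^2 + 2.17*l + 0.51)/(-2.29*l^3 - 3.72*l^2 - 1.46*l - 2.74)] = (5.6843418860808e-14*l^7 - 100.85389*l^6 - 125.650926*l^5 - 258.652752*l^4 + 329.401024*l^3 + 483.410436*l^2 + 264.121476*l - 49.041384)/(12.008989*l^9 + 58.524156*l^8 + 118.038966*l^7 + 169.210038*l^6 + 215.305356*l^5 + 192.5058*l^4 + 143.978276*l^3 + 101.306568*l^2 + 32.883288*l + 20.570824)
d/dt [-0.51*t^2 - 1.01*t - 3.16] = -1.02*t - 1.01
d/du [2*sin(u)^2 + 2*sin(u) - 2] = 2*sin(2*u) + 2*cos(u)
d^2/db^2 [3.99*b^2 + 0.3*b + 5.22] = 7.98000000000000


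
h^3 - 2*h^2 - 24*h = h*(h - 6)*(h + 4)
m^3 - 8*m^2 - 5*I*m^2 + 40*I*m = m*(m - 8)*(m - 5*I)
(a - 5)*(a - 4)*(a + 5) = a^3 - 4*a^2 - 25*a + 100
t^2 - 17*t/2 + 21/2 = (t - 7)*(t - 3/2)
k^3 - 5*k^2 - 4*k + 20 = (k - 5)*(k - 2)*(k + 2)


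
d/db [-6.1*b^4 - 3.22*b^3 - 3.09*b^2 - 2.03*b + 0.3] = -24.4*b^3 - 9.66*b^2 - 6.18*b - 2.03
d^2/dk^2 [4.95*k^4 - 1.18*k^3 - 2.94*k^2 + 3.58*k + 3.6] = 59.4*k^2 - 7.08*k - 5.88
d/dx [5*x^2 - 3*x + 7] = 10*x - 3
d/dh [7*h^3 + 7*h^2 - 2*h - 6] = 21*h^2 + 14*h - 2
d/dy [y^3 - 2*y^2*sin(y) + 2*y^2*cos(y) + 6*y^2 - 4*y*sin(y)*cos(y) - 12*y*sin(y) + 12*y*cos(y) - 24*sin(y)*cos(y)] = -2*sqrt(2)*y^2*sin(y + pi/4) + 3*y^2 - 16*y*sin(y) - 8*y*cos(y) - 4*y*cos(2*y) + 12*y - 2*sin(2*y) - 24*cos(2*y) + 12*sqrt(2)*cos(y + pi/4)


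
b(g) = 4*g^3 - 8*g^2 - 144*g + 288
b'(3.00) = -84.00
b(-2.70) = 539.75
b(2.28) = -34.50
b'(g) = 12*g^2 - 16*g - 144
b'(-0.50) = -133.00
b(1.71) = 38.37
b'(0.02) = -144.32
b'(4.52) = 28.84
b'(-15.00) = 2796.00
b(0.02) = 285.12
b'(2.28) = -118.10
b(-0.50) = 357.50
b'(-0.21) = -140.11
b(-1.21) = 443.44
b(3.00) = -108.00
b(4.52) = -156.94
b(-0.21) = 317.85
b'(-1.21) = -107.07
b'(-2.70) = -13.32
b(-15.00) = -12852.00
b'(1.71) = -136.27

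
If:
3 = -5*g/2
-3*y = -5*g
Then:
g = -6/5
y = -2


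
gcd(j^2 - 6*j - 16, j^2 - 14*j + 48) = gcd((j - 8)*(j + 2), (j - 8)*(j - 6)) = j - 8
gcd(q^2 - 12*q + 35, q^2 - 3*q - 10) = q - 5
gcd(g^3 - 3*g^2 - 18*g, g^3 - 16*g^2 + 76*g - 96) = g - 6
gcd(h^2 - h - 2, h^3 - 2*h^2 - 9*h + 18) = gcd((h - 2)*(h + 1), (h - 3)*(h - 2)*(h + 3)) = h - 2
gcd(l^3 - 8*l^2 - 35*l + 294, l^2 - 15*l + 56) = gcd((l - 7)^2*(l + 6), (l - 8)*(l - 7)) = l - 7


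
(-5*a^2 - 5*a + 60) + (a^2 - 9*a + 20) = -4*a^2 - 14*a + 80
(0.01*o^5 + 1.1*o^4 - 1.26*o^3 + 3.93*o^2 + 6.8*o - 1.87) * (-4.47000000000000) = -0.0447*o^5 - 4.917*o^4 + 5.6322*o^3 - 17.5671*o^2 - 30.396*o + 8.3589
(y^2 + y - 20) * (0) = 0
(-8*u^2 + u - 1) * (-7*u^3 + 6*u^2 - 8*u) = 56*u^5 - 55*u^4 + 77*u^3 - 14*u^2 + 8*u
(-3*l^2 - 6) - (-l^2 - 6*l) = -2*l^2 + 6*l - 6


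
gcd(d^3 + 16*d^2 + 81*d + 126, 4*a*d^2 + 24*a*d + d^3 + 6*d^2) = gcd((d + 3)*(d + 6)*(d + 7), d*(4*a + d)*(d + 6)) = d + 6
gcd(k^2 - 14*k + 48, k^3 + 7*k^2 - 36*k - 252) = k - 6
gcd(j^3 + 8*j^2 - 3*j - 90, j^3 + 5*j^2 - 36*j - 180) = j^2 + 11*j + 30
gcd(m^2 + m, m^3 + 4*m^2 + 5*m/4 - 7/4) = m + 1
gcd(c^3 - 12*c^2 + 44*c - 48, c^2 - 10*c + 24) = c^2 - 10*c + 24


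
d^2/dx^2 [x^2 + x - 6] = 2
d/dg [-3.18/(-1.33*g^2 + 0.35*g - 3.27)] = (1.113 - 8.4588*g)/(1.33*g^2 - 0.35*g + 3.27)^2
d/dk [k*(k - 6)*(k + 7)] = 3*k^2 + 2*k - 42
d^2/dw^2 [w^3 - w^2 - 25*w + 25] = 6*w - 2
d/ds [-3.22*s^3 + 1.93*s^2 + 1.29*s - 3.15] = -9.66*s^2 + 3.86*s + 1.29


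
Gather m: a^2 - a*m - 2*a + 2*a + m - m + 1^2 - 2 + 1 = a^2 - a*m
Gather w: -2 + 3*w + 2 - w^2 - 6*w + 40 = -w^2 - 3*w + 40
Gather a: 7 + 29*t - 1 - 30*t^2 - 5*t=-30*t^2 + 24*t + 6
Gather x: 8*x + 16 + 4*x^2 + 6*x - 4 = 4*x^2 + 14*x + 12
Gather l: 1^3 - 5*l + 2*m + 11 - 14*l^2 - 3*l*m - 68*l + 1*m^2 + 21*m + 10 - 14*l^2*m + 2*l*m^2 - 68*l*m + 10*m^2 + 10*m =l^2*(-14*m - 14) + l*(2*m^2 - 71*m - 73) + 11*m^2 + 33*m + 22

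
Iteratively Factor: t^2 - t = (t)*(t - 1)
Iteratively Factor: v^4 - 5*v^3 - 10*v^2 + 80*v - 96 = (v - 2)*(v^3 - 3*v^2 - 16*v + 48) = (v - 2)*(v + 4)*(v^2 - 7*v + 12) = (v - 3)*(v - 2)*(v + 4)*(v - 4)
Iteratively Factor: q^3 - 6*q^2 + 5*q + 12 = (q - 4)*(q^2 - 2*q - 3) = (q - 4)*(q - 3)*(q + 1)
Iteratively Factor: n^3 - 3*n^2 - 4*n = (n - 4)*(n^2 + n) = n*(n - 4)*(n + 1)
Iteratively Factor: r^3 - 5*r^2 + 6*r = (r)*(r^2 - 5*r + 6) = r*(r - 3)*(r - 2)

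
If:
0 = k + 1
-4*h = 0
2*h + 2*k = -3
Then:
No Solution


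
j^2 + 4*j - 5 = (j - 1)*(j + 5)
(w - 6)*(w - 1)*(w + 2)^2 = w^4 - 3*w^3 - 18*w^2 - 4*w + 24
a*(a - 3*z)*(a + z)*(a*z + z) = a^4*z - 2*a^3*z^2 + a^3*z - 3*a^2*z^3 - 2*a^2*z^2 - 3*a*z^3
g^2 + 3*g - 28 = (g - 4)*(g + 7)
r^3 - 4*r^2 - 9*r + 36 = (r - 4)*(r - 3)*(r + 3)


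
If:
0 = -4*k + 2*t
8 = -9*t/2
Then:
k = -8/9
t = -16/9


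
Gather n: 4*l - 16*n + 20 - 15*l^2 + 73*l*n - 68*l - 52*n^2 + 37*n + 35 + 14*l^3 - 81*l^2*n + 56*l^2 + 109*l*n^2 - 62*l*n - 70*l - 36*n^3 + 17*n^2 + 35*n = 14*l^3 + 41*l^2 - 134*l - 36*n^3 + n^2*(109*l - 35) + n*(-81*l^2 + 11*l + 56) + 55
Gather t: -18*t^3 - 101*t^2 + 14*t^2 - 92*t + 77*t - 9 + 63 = -18*t^3 - 87*t^2 - 15*t + 54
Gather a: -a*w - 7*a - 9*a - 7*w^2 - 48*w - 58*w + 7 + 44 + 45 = a*(-w - 16) - 7*w^2 - 106*w + 96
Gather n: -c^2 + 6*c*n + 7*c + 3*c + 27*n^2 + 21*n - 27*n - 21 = -c^2 + 10*c + 27*n^2 + n*(6*c - 6) - 21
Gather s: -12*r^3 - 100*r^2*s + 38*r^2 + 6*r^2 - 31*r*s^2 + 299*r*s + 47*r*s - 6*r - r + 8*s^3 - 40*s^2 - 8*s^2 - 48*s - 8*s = -12*r^3 + 44*r^2 - 7*r + 8*s^3 + s^2*(-31*r - 48) + s*(-100*r^2 + 346*r - 56)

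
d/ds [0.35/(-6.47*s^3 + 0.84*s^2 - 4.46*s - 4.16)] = (6.7935*s^2 - 0.588*s + 1.561)/(6.47*s^3 - 0.84*s^2 + 4.46*s + 4.16)^2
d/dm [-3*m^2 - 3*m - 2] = -6*m - 3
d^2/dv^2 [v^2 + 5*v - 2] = 2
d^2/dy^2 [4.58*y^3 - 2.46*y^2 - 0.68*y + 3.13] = 27.48*y - 4.92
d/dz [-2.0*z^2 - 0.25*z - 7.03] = -4.0*z - 0.25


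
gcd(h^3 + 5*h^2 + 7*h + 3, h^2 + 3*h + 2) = h + 1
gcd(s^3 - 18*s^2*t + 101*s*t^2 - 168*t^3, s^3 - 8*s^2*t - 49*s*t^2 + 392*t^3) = s^2 - 15*s*t + 56*t^2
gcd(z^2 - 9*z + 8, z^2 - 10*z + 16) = z - 8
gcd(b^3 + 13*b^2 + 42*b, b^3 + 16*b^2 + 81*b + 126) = b^2 + 13*b + 42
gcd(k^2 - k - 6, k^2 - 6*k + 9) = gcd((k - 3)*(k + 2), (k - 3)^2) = k - 3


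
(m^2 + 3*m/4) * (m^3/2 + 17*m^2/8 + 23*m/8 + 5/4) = m^5/2 + 5*m^4/2 + 143*m^3/32 + 109*m^2/32 + 15*m/16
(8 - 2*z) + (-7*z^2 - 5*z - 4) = -7*z^2 - 7*z + 4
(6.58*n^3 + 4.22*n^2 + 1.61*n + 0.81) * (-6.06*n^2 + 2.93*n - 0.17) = -39.8748*n^5 - 6.29379999999999*n^4 + 1.4894*n^3 - 0.908699999999999*n^2 + 2.0996*n - 0.1377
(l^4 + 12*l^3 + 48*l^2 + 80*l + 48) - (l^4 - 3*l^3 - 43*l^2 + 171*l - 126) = 15*l^3 + 91*l^2 - 91*l + 174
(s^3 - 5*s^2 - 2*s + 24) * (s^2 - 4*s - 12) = s^5 - 9*s^4 + 6*s^3 + 92*s^2 - 72*s - 288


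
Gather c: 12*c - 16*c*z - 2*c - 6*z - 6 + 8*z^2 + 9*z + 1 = c*(10 - 16*z) + 8*z^2 + 3*z - 5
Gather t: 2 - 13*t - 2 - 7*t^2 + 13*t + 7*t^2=0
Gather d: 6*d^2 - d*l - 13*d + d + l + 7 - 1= 6*d^2 + d*(-l - 12) + l + 6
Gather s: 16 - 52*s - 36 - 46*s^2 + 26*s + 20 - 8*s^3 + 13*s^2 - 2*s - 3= -8*s^3 - 33*s^2 - 28*s - 3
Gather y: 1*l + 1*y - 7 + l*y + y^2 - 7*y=l + y^2 + y*(l - 6) - 7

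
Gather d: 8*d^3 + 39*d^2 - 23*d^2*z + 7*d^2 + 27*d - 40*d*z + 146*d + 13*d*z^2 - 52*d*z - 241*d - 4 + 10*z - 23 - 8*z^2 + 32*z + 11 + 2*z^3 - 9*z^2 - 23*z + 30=8*d^3 + d^2*(46 - 23*z) + d*(13*z^2 - 92*z - 68) + 2*z^3 - 17*z^2 + 19*z + 14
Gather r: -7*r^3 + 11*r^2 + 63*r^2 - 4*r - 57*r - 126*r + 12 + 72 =-7*r^3 + 74*r^2 - 187*r + 84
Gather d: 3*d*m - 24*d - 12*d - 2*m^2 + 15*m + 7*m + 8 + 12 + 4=d*(3*m - 36) - 2*m^2 + 22*m + 24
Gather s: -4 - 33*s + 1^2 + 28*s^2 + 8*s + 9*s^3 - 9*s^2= 9*s^3 + 19*s^2 - 25*s - 3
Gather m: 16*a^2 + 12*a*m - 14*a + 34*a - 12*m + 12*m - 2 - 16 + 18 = 16*a^2 + 12*a*m + 20*a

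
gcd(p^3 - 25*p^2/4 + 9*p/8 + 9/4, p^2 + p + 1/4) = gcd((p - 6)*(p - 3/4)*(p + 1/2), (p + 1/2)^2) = p + 1/2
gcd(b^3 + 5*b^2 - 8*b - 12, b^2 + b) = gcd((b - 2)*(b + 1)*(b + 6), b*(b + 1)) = b + 1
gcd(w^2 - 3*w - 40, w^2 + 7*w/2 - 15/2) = w + 5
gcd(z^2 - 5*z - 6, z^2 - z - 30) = z - 6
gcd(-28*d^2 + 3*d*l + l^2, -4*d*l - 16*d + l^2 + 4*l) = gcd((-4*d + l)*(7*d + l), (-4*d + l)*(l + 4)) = 4*d - l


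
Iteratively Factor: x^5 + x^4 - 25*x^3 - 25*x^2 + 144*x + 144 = (x + 3)*(x^4 - 2*x^3 - 19*x^2 + 32*x + 48) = (x + 3)*(x + 4)*(x^3 - 6*x^2 + 5*x + 12) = (x - 4)*(x + 3)*(x + 4)*(x^2 - 2*x - 3) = (x - 4)*(x - 3)*(x + 3)*(x + 4)*(x + 1)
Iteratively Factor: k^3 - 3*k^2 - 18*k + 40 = (k - 2)*(k^2 - k - 20) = (k - 5)*(k - 2)*(k + 4)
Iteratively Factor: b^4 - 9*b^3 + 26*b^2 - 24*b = (b)*(b^3 - 9*b^2 + 26*b - 24) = b*(b - 4)*(b^2 - 5*b + 6) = b*(b - 4)*(b - 2)*(b - 3)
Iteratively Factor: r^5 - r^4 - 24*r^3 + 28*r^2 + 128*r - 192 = (r + 4)*(r^4 - 5*r^3 - 4*r^2 + 44*r - 48) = (r - 4)*(r + 4)*(r^3 - r^2 - 8*r + 12) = (r - 4)*(r + 3)*(r + 4)*(r^2 - 4*r + 4) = (r - 4)*(r - 2)*(r + 3)*(r + 4)*(r - 2)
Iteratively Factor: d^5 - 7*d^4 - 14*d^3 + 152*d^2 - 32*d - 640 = (d - 4)*(d^4 - 3*d^3 - 26*d^2 + 48*d + 160) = (d - 5)*(d - 4)*(d^3 + 2*d^2 - 16*d - 32) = (d - 5)*(d - 4)*(d + 4)*(d^2 - 2*d - 8) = (d - 5)*(d - 4)^2*(d + 4)*(d + 2)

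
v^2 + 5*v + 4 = (v + 1)*(v + 4)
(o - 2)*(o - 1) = o^2 - 3*o + 2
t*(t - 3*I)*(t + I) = t^3 - 2*I*t^2 + 3*t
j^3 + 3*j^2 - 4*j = j*(j - 1)*(j + 4)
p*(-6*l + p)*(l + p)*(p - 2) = -6*l^2*p^2 + 12*l^2*p - 5*l*p^3 + 10*l*p^2 + p^4 - 2*p^3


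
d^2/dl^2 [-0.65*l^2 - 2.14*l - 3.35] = -1.30000000000000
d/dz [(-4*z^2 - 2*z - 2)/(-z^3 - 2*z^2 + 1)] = 2*(-z*(3*z + 4)*(2*z^2 + z + 1) + (4*z + 1)*(z^3 + 2*z^2 - 1))/(z^3 + 2*z^2 - 1)^2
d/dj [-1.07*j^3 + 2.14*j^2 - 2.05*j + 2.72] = -3.21*j^2 + 4.28*j - 2.05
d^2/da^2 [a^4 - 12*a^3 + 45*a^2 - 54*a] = 12*a^2 - 72*a + 90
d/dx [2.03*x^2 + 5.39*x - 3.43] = 4.06*x + 5.39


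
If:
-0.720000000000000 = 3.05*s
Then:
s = -0.24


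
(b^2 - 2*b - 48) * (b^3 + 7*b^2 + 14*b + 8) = b^5 + 5*b^4 - 48*b^3 - 356*b^2 - 688*b - 384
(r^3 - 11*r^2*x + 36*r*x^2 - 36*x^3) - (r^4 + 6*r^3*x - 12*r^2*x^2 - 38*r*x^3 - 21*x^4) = -r^4 - 6*r^3*x + r^3 + 12*r^2*x^2 - 11*r^2*x + 38*r*x^3 + 36*r*x^2 + 21*x^4 - 36*x^3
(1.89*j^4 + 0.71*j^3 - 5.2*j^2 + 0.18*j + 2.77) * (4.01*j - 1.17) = 7.5789*j^5 + 0.6358*j^4 - 21.6827*j^3 + 6.8058*j^2 + 10.8971*j - 3.2409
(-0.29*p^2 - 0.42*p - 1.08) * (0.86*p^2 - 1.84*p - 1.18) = -0.2494*p^4 + 0.1724*p^3 + 0.1862*p^2 + 2.4828*p + 1.2744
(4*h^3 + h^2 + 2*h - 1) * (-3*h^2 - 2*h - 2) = -12*h^5 - 11*h^4 - 16*h^3 - 3*h^2 - 2*h + 2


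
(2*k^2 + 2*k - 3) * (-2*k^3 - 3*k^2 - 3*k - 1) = -4*k^5 - 10*k^4 - 6*k^3 + k^2 + 7*k + 3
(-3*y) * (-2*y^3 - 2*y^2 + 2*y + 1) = 6*y^4 + 6*y^3 - 6*y^2 - 3*y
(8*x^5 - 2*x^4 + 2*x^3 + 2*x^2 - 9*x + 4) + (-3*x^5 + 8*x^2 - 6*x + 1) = 5*x^5 - 2*x^4 + 2*x^3 + 10*x^2 - 15*x + 5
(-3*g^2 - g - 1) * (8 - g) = 3*g^3 - 23*g^2 - 7*g - 8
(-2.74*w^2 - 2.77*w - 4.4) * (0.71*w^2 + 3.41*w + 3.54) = -1.9454*w^4 - 11.3101*w^3 - 22.2693*w^2 - 24.8098*w - 15.576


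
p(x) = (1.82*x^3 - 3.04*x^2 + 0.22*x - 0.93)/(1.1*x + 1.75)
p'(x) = (5.46*x^2 - 6.08*x + 0.22)/(1.1*x + 1.75) - 1.1*(1.82*x^3 - 3.04*x^2 + 0.22*x - 0.93)/(1.1*x + 1.75)^2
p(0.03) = -0.52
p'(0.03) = 0.34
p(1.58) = -0.28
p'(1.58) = 1.31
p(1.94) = 0.35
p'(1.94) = 2.21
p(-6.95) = 128.97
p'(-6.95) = -27.88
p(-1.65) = 273.00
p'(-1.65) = 4233.60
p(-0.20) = -0.73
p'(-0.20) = 1.60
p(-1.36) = -45.00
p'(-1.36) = 268.06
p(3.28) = 5.84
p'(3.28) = 6.08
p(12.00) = 181.20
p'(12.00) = 34.39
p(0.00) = -0.53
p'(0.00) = 0.46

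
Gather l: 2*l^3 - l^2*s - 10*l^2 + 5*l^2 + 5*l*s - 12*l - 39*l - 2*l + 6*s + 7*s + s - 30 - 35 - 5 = 2*l^3 + l^2*(-s - 5) + l*(5*s - 53) + 14*s - 70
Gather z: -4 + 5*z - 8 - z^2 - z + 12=-z^2 + 4*z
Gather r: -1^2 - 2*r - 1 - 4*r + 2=-6*r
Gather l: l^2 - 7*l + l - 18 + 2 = l^2 - 6*l - 16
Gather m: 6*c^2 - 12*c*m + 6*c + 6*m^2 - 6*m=6*c^2 + 6*c + 6*m^2 + m*(-12*c - 6)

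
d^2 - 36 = (d - 6)*(d + 6)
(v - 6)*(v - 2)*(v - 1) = v^3 - 9*v^2 + 20*v - 12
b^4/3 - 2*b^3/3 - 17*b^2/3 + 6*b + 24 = (b/3 + 1)*(b - 4)*(b - 3)*(b + 2)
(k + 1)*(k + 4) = k^2 + 5*k + 4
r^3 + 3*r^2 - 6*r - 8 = (r - 2)*(r + 1)*(r + 4)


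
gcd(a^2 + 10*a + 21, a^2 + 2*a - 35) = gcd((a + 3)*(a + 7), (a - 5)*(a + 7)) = a + 7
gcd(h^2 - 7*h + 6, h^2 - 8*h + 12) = h - 6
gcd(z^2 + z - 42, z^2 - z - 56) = z + 7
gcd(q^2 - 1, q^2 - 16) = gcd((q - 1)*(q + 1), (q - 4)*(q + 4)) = 1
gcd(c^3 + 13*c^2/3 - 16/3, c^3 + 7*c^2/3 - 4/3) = 1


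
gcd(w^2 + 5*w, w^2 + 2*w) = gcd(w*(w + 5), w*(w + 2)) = w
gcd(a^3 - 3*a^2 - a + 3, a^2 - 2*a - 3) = a^2 - 2*a - 3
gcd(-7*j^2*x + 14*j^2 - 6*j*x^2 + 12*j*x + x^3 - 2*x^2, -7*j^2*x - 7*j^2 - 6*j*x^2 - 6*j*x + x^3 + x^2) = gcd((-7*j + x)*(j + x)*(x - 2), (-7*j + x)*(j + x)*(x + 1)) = -7*j^2 - 6*j*x + x^2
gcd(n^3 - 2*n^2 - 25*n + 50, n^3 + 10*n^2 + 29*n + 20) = n + 5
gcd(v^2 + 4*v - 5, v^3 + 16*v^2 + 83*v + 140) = v + 5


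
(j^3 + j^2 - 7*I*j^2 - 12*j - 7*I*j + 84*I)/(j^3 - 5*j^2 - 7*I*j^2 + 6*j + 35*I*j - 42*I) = (j + 4)/(j - 2)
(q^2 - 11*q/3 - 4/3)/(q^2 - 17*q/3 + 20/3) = (3*q + 1)/(3*q - 5)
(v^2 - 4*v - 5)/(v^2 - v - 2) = (v - 5)/(v - 2)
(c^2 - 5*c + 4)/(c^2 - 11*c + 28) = (c - 1)/(c - 7)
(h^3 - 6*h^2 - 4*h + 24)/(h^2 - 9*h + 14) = (h^2 - 4*h - 12)/(h - 7)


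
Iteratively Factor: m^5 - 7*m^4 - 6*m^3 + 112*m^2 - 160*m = (m - 2)*(m^4 - 5*m^3 - 16*m^2 + 80*m) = m*(m - 2)*(m^3 - 5*m^2 - 16*m + 80) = m*(m - 4)*(m - 2)*(m^2 - m - 20) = m*(m - 5)*(m - 4)*(m - 2)*(m + 4)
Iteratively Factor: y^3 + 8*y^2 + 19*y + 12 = (y + 3)*(y^2 + 5*y + 4) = (y + 1)*(y + 3)*(y + 4)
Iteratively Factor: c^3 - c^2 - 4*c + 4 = (c - 1)*(c^2 - 4) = (c - 1)*(c + 2)*(c - 2)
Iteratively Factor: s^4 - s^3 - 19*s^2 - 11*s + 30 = (s - 5)*(s^3 + 4*s^2 + s - 6) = (s - 5)*(s + 3)*(s^2 + s - 2) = (s - 5)*(s + 2)*(s + 3)*(s - 1)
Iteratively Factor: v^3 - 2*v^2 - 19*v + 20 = (v - 1)*(v^2 - v - 20) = (v - 5)*(v - 1)*(v + 4)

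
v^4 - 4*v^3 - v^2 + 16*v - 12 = (v - 3)*(v - 2)*(v - 1)*(v + 2)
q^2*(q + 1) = q^3 + q^2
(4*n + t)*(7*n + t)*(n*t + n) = 28*n^3*t + 28*n^3 + 11*n^2*t^2 + 11*n^2*t + n*t^3 + n*t^2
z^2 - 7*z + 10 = (z - 5)*(z - 2)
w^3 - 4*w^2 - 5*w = w*(w - 5)*(w + 1)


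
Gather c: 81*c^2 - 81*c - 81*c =81*c^2 - 162*c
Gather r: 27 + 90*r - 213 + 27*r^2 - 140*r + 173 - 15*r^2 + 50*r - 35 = 12*r^2 - 48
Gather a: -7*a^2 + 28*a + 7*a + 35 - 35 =-7*a^2 + 35*a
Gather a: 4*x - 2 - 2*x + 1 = 2*x - 1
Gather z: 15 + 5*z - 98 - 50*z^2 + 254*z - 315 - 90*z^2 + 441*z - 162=-140*z^2 + 700*z - 560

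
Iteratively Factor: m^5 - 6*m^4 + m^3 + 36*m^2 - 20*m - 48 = (m - 4)*(m^4 - 2*m^3 - 7*m^2 + 8*m + 12) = (m - 4)*(m - 2)*(m^3 - 7*m - 6) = (m - 4)*(m - 3)*(m - 2)*(m^2 + 3*m + 2) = (m - 4)*(m - 3)*(m - 2)*(m + 2)*(m + 1)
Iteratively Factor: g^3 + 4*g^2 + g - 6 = (g + 3)*(g^2 + g - 2) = (g - 1)*(g + 3)*(g + 2)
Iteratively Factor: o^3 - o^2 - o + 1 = (o - 1)*(o^2 - 1) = (o - 1)^2*(o + 1)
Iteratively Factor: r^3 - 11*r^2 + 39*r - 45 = (r - 3)*(r^2 - 8*r + 15) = (r - 3)^2*(r - 5)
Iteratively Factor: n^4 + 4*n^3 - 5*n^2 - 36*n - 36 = (n + 3)*(n^3 + n^2 - 8*n - 12) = (n + 2)*(n + 3)*(n^2 - n - 6) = (n - 3)*(n + 2)*(n + 3)*(n + 2)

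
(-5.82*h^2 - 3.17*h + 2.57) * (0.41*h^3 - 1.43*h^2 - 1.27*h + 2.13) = -2.3862*h^5 + 7.0229*h^4 + 12.9782*h^3 - 12.0458*h^2 - 10.016*h + 5.4741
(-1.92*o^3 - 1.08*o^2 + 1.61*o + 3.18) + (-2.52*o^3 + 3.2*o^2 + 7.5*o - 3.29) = -4.44*o^3 + 2.12*o^2 + 9.11*o - 0.11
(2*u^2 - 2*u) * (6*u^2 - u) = 12*u^4 - 14*u^3 + 2*u^2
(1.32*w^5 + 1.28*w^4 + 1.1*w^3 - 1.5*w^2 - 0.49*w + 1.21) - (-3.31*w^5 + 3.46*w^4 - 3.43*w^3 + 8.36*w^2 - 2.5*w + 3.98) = 4.63*w^5 - 2.18*w^4 + 4.53*w^3 - 9.86*w^2 + 2.01*w - 2.77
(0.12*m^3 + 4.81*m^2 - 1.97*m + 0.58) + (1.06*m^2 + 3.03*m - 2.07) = 0.12*m^3 + 5.87*m^2 + 1.06*m - 1.49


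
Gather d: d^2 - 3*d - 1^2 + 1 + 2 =d^2 - 3*d + 2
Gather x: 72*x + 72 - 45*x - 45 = 27*x + 27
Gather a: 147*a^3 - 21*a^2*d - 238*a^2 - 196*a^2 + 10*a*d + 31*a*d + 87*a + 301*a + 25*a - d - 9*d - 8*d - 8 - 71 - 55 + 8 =147*a^3 + a^2*(-21*d - 434) + a*(41*d + 413) - 18*d - 126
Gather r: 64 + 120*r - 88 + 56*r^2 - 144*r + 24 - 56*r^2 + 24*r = 0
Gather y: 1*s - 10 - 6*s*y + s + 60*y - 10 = 2*s + y*(60 - 6*s) - 20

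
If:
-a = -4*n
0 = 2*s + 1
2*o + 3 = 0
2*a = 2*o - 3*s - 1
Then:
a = -5/4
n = -5/16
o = -3/2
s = -1/2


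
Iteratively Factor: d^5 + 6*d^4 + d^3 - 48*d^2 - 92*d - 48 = (d + 2)*(d^4 + 4*d^3 - 7*d^2 - 34*d - 24) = (d - 3)*(d + 2)*(d^3 + 7*d^2 + 14*d + 8) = (d - 3)*(d + 2)*(d + 4)*(d^2 + 3*d + 2) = (d - 3)*(d + 1)*(d + 2)*(d + 4)*(d + 2)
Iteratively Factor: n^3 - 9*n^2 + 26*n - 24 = (n - 2)*(n^2 - 7*n + 12) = (n - 3)*(n - 2)*(n - 4)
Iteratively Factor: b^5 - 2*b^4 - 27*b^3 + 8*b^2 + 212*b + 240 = (b - 4)*(b^4 + 2*b^3 - 19*b^2 - 68*b - 60) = (b - 4)*(b + 2)*(b^3 - 19*b - 30) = (b - 4)*(b + 2)^2*(b^2 - 2*b - 15) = (b - 5)*(b - 4)*(b + 2)^2*(b + 3)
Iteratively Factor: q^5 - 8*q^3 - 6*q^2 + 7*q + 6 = (q + 2)*(q^4 - 2*q^3 - 4*q^2 + 2*q + 3) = (q + 1)*(q + 2)*(q^3 - 3*q^2 - q + 3) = (q - 1)*(q + 1)*(q + 2)*(q^2 - 2*q - 3) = (q - 1)*(q + 1)^2*(q + 2)*(q - 3)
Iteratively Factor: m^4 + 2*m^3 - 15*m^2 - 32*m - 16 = (m + 4)*(m^3 - 2*m^2 - 7*m - 4) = (m + 1)*(m + 4)*(m^2 - 3*m - 4) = (m - 4)*(m + 1)*(m + 4)*(m + 1)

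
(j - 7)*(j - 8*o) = j^2 - 8*j*o - 7*j + 56*o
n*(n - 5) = n^2 - 5*n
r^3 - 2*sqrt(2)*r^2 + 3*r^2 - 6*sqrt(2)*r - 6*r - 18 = (r + 3)*(r - 3*sqrt(2))*(r + sqrt(2))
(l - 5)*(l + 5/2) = l^2 - 5*l/2 - 25/2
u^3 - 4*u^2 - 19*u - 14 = (u - 7)*(u + 1)*(u + 2)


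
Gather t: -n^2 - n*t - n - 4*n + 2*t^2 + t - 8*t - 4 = -n^2 - 5*n + 2*t^2 + t*(-n - 7) - 4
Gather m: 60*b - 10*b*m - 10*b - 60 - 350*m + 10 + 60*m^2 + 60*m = 50*b + 60*m^2 + m*(-10*b - 290) - 50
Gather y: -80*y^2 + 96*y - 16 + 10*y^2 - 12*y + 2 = -70*y^2 + 84*y - 14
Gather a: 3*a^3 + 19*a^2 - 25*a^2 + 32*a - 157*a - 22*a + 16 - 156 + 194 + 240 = 3*a^3 - 6*a^2 - 147*a + 294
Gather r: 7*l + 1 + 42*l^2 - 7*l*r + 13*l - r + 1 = 42*l^2 + 20*l + r*(-7*l - 1) + 2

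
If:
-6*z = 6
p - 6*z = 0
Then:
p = -6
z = -1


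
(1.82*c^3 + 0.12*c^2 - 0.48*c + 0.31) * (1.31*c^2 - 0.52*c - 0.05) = 2.3842*c^5 - 0.7892*c^4 - 0.7822*c^3 + 0.6497*c^2 - 0.1372*c - 0.0155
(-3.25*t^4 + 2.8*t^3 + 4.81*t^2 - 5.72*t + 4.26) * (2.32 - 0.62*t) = 2.015*t^5 - 9.276*t^4 + 3.5138*t^3 + 14.7056*t^2 - 15.9116*t + 9.8832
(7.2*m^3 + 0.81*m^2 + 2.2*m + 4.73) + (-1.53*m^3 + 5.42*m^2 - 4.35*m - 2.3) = 5.67*m^3 + 6.23*m^2 - 2.15*m + 2.43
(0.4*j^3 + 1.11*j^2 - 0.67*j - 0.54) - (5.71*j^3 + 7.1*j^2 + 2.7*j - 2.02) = -5.31*j^3 - 5.99*j^2 - 3.37*j + 1.48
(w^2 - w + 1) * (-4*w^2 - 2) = -4*w^4 + 4*w^3 - 6*w^2 + 2*w - 2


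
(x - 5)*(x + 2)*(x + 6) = x^3 + 3*x^2 - 28*x - 60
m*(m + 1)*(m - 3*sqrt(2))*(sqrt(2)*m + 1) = sqrt(2)*m^4 - 5*m^3 + sqrt(2)*m^3 - 5*m^2 - 3*sqrt(2)*m^2 - 3*sqrt(2)*m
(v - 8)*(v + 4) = v^2 - 4*v - 32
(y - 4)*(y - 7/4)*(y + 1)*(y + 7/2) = y^4 - 5*y^3/4 - 123*y^2/8 + 91*y/8 + 49/2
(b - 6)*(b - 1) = b^2 - 7*b + 6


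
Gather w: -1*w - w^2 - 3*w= -w^2 - 4*w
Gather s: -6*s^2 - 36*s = -6*s^2 - 36*s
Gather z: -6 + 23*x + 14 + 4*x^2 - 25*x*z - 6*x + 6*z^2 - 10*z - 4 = 4*x^2 + 17*x + 6*z^2 + z*(-25*x - 10) + 4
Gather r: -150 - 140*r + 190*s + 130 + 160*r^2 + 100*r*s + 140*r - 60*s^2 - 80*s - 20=160*r^2 + 100*r*s - 60*s^2 + 110*s - 40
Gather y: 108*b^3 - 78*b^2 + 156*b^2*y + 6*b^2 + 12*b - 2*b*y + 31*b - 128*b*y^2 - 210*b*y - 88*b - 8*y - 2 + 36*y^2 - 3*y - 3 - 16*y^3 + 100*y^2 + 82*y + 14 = 108*b^3 - 72*b^2 - 45*b - 16*y^3 + y^2*(136 - 128*b) + y*(156*b^2 - 212*b + 71) + 9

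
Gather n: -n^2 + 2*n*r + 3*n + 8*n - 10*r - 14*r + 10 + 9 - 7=-n^2 + n*(2*r + 11) - 24*r + 12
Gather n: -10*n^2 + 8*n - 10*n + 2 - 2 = -10*n^2 - 2*n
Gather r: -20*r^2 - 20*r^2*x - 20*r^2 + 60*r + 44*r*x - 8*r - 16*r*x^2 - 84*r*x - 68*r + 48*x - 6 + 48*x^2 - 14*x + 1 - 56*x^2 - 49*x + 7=r^2*(-20*x - 40) + r*(-16*x^2 - 40*x - 16) - 8*x^2 - 15*x + 2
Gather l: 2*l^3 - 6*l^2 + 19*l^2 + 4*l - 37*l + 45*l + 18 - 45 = 2*l^3 + 13*l^2 + 12*l - 27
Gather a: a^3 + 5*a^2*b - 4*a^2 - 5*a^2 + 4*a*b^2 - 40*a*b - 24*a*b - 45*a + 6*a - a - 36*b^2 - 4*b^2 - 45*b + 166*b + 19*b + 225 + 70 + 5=a^3 + a^2*(5*b - 9) + a*(4*b^2 - 64*b - 40) - 40*b^2 + 140*b + 300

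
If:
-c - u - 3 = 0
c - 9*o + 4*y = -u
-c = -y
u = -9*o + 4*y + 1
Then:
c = -7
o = -31/9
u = 4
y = -7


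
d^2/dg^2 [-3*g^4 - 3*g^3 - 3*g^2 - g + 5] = -36*g^2 - 18*g - 6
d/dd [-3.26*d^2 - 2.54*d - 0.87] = -6.52*d - 2.54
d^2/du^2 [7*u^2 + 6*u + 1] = 14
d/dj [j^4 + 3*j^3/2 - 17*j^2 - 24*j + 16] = 4*j^3 + 9*j^2/2 - 34*j - 24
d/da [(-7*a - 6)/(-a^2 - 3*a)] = (-7*a^2 - 12*a - 18)/(a^2*(a^2 + 6*a + 9))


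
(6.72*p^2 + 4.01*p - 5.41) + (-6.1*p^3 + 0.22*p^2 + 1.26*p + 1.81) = -6.1*p^3 + 6.94*p^2 + 5.27*p - 3.6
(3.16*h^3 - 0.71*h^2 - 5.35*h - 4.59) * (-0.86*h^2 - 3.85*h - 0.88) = -2.7176*h^5 - 11.5554*h^4 + 4.5537*h^3 + 25.1697*h^2 + 22.3795*h + 4.0392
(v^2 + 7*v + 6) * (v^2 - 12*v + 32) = v^4 - 5*v^3 - 46*v^2 + 152*v + 192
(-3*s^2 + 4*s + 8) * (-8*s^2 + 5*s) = 24*s^4 - 47*s^3 - 44*s^2 + 40*s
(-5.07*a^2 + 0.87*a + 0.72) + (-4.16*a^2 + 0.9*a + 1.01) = -9.23*a^2 + 1.77*a + 1.73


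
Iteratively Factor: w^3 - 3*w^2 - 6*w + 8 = (w + 2)*(w^2 - 5*w + 4) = (w - 1)*(w + 2)*(w - 4)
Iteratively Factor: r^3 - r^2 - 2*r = (r + 1)*(r^2 - 2*r) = r*(r + 1)*(r - 2)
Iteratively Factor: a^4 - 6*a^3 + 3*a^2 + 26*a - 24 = (a + 2)*(a^3 - 8*a^2 + 19*a - 12) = (a - 1)*(a + 2)*(a^2 - 7*a + 12) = (a - 4)*(a - 1)*(a + 2)*(a - 3)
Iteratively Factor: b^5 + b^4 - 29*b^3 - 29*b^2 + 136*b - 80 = (b - 1)*(b^4 + 2*b^3 - 27*b^2 - 56*b + 80) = (b - 1)^2*(b^3 + 3*b^2 - 24*b - 80) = (b - 5)*(b - 1)^2*(b^2 + 8*b + 16) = (b - 5)*(b - 1)^2*(b + 4)*(b + 4)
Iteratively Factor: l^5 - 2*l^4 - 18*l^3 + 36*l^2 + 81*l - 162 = (l - 3)*(l^4 + l^3 - 15*l^2 - 9*l + 54) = (l - 3)*(l - 2)*(l^3 + 3*l^2 - 9*l - 27) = (l - 3)^2*(l - 2)*(l^2 + 6*l + 9) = (l - 3)^2*(l - 2)*(l + 3)*(l + 3)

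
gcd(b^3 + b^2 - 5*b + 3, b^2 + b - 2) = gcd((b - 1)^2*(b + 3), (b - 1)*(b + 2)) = b - 1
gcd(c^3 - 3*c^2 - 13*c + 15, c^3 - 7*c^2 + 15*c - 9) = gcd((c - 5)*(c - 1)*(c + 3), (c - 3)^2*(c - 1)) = c - 1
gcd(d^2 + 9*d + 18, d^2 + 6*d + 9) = d + 3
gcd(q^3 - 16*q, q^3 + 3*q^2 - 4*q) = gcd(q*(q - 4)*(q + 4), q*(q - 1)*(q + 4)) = q^2 + 4*q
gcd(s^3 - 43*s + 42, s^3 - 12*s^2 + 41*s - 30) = s^2 - 7*s + 6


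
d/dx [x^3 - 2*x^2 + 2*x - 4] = 3*x^2 - 4*x + 2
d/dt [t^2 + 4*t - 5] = 2*t + 4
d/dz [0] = 0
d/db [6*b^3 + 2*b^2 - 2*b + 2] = 18*b^2 + 4*b - 2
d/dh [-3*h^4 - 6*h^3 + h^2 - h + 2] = -12*h^3 - 18*h^2 + 2*h - 1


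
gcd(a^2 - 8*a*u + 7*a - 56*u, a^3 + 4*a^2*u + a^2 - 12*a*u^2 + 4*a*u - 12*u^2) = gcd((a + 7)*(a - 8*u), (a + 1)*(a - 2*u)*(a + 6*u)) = 1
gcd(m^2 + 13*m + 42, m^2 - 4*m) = 1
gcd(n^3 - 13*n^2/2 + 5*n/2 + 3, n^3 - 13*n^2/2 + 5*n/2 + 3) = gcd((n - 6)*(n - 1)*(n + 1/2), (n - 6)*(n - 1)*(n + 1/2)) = n^3 - 13*n^2/2 + 5*n/2 + 3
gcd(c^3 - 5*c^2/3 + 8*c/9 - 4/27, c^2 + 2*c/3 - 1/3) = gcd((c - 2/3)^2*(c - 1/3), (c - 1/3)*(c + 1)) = c - 1/3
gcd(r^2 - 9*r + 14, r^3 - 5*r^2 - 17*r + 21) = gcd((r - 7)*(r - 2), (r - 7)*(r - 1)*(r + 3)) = r - 7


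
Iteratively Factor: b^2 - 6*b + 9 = (b - 3)*(b - 3)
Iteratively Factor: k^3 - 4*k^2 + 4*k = (k)*(k^2 - 4*k + 4) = k*(k - 2)*(k - 2)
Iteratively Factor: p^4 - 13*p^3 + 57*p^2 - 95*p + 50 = (p - 2)*(p^3 - 11*p^2 + 35*p - 25) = (p - 5)*(p - 2)*(p^2 - 6*p + 5) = (p - 5)^2*(p - 2)*(p - 1)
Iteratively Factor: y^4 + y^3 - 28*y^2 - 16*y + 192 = (y - 4)*(y^3 + 5*y^2 - 8*y - 48) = (y - 4)*(y + 4)*(y^2 + y - 12) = (y - 4)*(y + 4)^2*(y - 3)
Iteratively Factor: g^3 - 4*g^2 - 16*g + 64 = (g - 4)*(g^2 - 16) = (g - 4)^2*(g + 4)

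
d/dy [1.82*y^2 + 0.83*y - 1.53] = 3.64*y + 0.83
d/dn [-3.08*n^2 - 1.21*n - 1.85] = -6.16*n - 1.21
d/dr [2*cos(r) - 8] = -2*sin(r)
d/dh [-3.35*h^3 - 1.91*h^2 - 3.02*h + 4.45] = -10.05*h^2 - 3.82*h - 3.02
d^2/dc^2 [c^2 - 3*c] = 2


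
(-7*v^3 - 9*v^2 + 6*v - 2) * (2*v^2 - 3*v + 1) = -14*v^5 + 3*v^4 + 32*v^3 - 31*v^2 + 12*v - 2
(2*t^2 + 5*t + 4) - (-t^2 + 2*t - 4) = 3*t^2 + 3*t + 8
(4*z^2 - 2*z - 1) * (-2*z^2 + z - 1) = -8*z^4 + 8*z^3 - 4*z^2 + z + 1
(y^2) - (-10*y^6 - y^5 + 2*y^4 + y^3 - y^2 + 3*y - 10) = 10*y^6 + y^5 - 2*y^4 - y^3 + 2*y^2 - 3*y + 10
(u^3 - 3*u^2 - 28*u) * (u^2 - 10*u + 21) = u^5 - 13*u^4 + 23*u^3 + 217*u^2 - 588*u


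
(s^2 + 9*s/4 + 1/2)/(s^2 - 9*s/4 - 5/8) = 2*(s + 2)/(2*s - 5)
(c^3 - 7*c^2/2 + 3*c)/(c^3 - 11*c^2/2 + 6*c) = (c - 2)/(c - 4)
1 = 1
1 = 1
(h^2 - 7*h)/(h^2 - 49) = h/(h + 7)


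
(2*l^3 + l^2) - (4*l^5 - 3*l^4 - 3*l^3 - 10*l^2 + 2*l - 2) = -4*l^5 + 3*l^4 + 5*l^3 + 11*l^2 - 2*l + 2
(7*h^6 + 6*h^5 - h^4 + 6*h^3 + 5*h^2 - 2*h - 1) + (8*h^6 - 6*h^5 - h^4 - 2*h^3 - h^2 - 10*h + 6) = 15*h^6 - 2*h^4 + 4*h^3 + 4*h^2 - 12*h + 5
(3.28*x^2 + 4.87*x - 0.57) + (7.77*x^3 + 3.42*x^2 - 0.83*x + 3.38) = 7.77*x^3 + 6.7*x^2 + 4.04*x + 2.81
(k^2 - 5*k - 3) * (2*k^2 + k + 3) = 2*k^4 - 9*k^3 - 8*k^2 - 18*k - 9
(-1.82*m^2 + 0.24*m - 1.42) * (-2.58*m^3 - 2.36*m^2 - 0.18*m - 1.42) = 4.6956*m^5 + 3.676*m^4 + 3.4248*m^3 + 5.8924*m^2 - 0.0852*m + 2.0164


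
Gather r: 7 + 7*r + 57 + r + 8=8*r + 72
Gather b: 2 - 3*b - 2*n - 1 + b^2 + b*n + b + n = b^2 + b*(n - 2) - n + 1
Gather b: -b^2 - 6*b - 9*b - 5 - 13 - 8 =-b^2 - 15*b - 26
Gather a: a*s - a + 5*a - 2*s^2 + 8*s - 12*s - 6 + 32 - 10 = a*(s + 4) - 2*s^2 - 4*s + 16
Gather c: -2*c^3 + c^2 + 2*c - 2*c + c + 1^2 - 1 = -2*c^3 + c^2 + c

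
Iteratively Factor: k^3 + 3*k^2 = (k)*(k^2 + 3*k) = k^2*(k + 3)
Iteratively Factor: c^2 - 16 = (c + 4)*(c - 4)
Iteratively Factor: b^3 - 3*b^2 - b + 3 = (b - 3)*(b^2 - 1) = (b - 3)*(b - 1)*(b + 1)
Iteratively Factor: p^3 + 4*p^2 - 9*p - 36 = (p - 3)*(p^2 + 7*p + 12) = (p - 3)*(p + 4)*(p + 3)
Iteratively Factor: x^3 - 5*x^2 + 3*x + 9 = (x - 3)*(x^2 - 2*x - 3) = (x - 3)^2*(x + 1)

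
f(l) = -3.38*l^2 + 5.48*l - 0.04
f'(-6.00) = 46.04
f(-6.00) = -154.60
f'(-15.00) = 106.88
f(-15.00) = -842.74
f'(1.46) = -4.39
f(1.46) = 0.76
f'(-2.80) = 24.41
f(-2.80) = -41.88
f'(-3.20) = 27.11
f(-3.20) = -52.19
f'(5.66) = -32.78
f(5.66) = -77.30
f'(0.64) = 1.15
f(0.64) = 2.08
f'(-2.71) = 23.80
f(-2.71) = -39.71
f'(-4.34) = 34.82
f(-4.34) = -87.49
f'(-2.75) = 24.07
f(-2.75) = -40.67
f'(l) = 5.48 - 6.76*l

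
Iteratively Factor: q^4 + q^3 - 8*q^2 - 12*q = (q - 3)*(q^3 + 4*q^2 + 4*q) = (q - 3)*(q + 2)*(q^2 + 2*q) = (q - 3)*(q + 2)^2*(q)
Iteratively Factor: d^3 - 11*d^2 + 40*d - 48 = (d - 3)*(d^2 - 8*d + 16) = (d - 4)*(d - 3)*(d - 4)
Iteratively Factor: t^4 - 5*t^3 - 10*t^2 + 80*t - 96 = (t - 4)*(t^3 - t^2 - 14*t + 24) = (t - 4)*(t - 2)*(t^2 + t - 12) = (t - 4)*(t - 2)*(t + 4)*(t - 3)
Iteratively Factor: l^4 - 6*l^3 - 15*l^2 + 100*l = (l - 5)*(l^3 - l^2 - 20*l) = l*(l - 5)*(l^2 - l - 20) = l*(l - 5)*(l + 4)*(l - 5)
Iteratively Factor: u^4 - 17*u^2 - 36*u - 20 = (u + 2)*(u^3 - 2*u^2 - 13*u - 10) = (u + 2)^2*(u^2 - 4*u - 5) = (u - 5)*(u + 2)^2*(u + 1)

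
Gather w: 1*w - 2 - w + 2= 0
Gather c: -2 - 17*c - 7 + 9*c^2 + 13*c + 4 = 9*c^2 - 4*c - 5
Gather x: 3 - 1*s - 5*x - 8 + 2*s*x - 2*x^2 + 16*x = -s - 2*x^2 + x*(2*s + 11) - 5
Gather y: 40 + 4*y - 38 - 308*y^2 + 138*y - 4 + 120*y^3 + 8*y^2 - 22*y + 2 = 120*y^3 - 300*y^2 + 120*y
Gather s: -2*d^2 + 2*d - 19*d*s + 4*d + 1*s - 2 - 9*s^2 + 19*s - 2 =-2*d^2 + 6*d - 9*s^2 + s*(20 - 19*d) - 4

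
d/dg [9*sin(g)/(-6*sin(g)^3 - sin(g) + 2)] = 9*(12*sin(g)^3 + 2)*cos(g)/(6*sin(g)^3 + sin(g) - 2)^2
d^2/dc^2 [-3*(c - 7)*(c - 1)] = -6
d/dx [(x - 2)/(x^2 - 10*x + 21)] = (x^2 - 10*x - 2*(x - 5)*(x - 2) + 21)/(x^2 - 10*x + 21)^2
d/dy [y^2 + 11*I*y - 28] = 2*y + 11*I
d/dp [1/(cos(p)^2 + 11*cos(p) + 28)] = (2*cos(p) + 11)*sin(p)/(cos(p)^2 + 11*cos(p) + 28)^2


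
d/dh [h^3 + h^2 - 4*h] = 3*h^2 + 2*h - 4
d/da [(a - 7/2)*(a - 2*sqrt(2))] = 2*a - 7/2 - 2*sqrt(2)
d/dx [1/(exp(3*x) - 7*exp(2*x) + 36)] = (14 - 3*exp(x))*exp(2*x)/(exp(3*x) - 7*exp(2*x) + 36)^2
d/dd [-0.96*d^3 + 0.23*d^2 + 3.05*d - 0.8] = -2.88*d^2 + 0.46*d + 3.05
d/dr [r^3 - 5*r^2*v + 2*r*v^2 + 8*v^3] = 3*r^2 - 10*r*v + 2*v^2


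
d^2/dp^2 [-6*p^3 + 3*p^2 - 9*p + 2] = 6 - 36*p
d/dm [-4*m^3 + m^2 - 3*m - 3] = -12*m^2 + 2*m - 3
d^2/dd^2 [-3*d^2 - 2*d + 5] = -6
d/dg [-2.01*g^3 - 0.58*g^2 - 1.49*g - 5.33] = -6.03*g^2 - 1.16*g - 1.49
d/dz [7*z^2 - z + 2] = 14*z - 1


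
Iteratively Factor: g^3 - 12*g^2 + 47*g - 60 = (g - 4)*(g^2 - 8*g + 15) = (g - 5)*(g - 4)*(g - 3)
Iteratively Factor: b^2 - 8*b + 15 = (b - 3)*(b - 5)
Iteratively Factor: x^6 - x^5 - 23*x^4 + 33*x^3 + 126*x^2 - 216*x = (x - 3)*(x^5 + 2*x^4 - 17*x^3 - 18*x^2 + 72*x) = (x - 3)*(x + 3)*(x^4 - x^3 - 14*x^2 + 24*x) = x*(x - 3)*(x + 3)*(x^3 - x^2 - 14*x + 24) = x*(x - 3)*(x - 2)*(x + 3)*(x^2 + x - 12) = x*(x - 3)^2*(x - 2)*(x + 3)*(x + 4)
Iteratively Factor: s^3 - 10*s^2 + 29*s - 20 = (s - 1)*(s^2 - 9*s + 20) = (s - 5)*(s - 1)*(s - 4)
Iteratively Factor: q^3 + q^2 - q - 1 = (q + 1)*(q^2 - 1) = (q + 1)^2*(q - 1)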